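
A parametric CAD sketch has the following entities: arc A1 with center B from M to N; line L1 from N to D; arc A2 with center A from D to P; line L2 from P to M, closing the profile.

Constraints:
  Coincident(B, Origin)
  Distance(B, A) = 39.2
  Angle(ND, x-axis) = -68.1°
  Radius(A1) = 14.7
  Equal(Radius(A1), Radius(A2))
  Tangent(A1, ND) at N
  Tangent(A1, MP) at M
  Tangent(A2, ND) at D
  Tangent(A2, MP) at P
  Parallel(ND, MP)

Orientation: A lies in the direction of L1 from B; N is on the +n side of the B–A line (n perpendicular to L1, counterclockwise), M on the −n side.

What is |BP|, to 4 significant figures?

41.87

Tangency of A1 to both parallel lines with radius 14.7 puts N and M at B ± 14.7·n: N = (13.64, 5.483), M = (-13.64, -5.483). Equal radii place D and P the same way about A: D = A + 14.7·n = (28.26, -30.89), P = A − 14.7·n = (0.9819, -41.85). Then |BP| = |P − B| = 41.87.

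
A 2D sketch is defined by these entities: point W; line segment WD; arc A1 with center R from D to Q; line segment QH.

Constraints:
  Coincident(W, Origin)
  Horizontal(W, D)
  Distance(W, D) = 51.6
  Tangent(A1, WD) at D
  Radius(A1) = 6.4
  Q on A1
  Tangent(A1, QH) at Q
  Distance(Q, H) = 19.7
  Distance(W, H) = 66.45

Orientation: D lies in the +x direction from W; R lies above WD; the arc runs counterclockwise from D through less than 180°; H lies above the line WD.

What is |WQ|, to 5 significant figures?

58.098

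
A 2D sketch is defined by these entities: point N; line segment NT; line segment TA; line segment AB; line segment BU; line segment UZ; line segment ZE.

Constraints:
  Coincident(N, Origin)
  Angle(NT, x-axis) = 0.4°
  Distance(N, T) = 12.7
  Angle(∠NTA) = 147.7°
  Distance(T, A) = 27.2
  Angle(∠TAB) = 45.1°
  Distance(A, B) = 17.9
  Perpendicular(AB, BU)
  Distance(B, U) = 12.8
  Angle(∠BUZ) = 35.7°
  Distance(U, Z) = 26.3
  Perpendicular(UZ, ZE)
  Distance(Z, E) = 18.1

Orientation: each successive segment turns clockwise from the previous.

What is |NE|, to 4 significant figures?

43.62

N is at the origin; NT runs at 0.4° with length 12.7, so T = (12.70, 0.08866). ∠NTA = 147.7° gives TA at -31.90° from the x-axis; with |TA| = 27.2, A = (35.79, -14.28). ∠TAB = 45.1° gives AB at -166.8° from the x-axis; with |AB| = 17.9, B = (18.36, -18.37). The perpendicularity gives BU at right angles to AB, so BU runs at 103.2°; with |BU| = 12.8, U = (15.44, -5.911). ∠BUZ = 35.7° gives UZ at -41.10° from the x-axis; with |UZ| = 26.3, Z = (35.26, -23.20). UZ ⟂ ZE, so ZE runs at -131.1°; with |ZE| = 18.1, E = (23.36, -36.84). Then |NE| = |E − N| = 43.62.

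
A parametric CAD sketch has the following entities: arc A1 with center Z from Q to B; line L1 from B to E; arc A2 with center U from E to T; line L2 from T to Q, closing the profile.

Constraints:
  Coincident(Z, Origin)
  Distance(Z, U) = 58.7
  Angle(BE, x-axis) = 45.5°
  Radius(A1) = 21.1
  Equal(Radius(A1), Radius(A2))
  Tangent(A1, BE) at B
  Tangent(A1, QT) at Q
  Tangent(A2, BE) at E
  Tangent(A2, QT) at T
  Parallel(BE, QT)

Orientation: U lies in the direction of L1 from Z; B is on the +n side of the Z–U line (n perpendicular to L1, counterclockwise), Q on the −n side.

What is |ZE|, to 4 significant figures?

62.38

Tangency of A1 to both parallel lines with radius 21.1 puts B and Q at Z ± 21.1·n: B = (-15.05, 14.79), Q = (15.05, -14.79). Equal radii place E and T the same way about U: E = U + 21.1·n = (26.09, 56.66), T = U − 21.1·n = (56.19, 27.08). Then |ZE| = |E − Z| = 62.38.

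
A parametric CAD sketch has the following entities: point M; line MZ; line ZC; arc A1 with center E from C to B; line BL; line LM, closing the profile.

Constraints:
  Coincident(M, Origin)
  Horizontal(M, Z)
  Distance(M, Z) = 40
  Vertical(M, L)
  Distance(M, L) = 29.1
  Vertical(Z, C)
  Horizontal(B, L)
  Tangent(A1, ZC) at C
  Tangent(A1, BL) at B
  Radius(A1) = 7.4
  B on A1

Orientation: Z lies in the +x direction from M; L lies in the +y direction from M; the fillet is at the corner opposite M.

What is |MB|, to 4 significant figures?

43.70

M is at the origin; MZ is horizontal with |MZ| = 40.0 and Z on the +x side, so Z = (40.00, 0.000). ML is vertical with |ML| = 29.1 and L on the +y side, so L = (0.000, 29.10). The virtual corner opposite M is at (40.00, 29.10). A1 meets ZC tangentially, so EC is at right angles to ZC and the tangent condition forces EB to be normal to BL, with radius 7.4, so the center E sits 7.4 in from both sides at E = (32.60, 21.70). That places the tangent points at C = (40.00, 21.70) on ZC and B = (32.60, 29.10) on BL. Then |MB| = |B − M| = 43.70.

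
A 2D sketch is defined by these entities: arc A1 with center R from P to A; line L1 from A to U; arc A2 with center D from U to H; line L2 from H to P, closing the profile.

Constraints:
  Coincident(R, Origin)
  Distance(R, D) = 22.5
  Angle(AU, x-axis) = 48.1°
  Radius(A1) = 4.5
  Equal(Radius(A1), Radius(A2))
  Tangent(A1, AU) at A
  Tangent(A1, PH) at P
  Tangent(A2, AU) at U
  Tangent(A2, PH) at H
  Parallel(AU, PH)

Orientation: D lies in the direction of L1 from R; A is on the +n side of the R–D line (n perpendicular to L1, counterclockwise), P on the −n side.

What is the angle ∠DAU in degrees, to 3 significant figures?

11.3°

The slot axis is L1's direction at 48.1°, so u = (cos 48.1°, sin 48.1°) = (0.668, 0.744) and n = (−sin 48.1°, cos 48.1°) = (-0.744, 0.668). R is at the origin and D lies 22.5 along u from R, so D = 22.5·u = (15.0, 16.7). Tangency of A1 to both parallel lines with radius 4.5 puts A and P at R ± 4.5·n: A = (-3.35, 3.01), P = (3.35, -3.01). Equal radii place U and H the same way about D: U = D + 4.5·n = (11.7, 19.8), H = D − 4.5·n = (18.4, 13.7). Then cos ∠DAU = AD·AU / (|AD||AU|), giving 11.3°.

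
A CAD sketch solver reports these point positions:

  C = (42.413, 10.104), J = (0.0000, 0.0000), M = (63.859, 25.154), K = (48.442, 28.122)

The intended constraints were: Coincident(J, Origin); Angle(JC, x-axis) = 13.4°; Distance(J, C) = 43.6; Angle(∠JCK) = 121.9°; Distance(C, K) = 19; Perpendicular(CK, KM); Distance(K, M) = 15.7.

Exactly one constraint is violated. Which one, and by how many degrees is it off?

Perpendicular(CK, KM) — off by 7.60°.

J = (0.00, 0.00) ✓; JC at 13.40° ✓; |JC| = 43.60 ✓; ∠JCK = 121.9° ✓; |CK| = 19.00 ✓; ∠(CK, KM) = 82.40° ✗; |KM| = 15.70 ✓.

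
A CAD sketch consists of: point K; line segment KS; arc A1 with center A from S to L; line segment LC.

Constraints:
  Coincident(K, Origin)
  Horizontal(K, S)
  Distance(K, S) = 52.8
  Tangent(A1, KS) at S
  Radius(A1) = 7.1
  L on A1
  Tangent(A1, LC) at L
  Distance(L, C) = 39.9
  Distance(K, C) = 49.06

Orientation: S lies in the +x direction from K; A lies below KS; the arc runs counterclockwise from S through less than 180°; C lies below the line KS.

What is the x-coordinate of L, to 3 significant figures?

46.4

Checks: K = (0.00, 0.00) ✓; |AL| = 7.100 ✓; ∠(AL, LC) = 90.00° ✓; |LC| = 39.90 ✓; |KC| = 49.06 ✓.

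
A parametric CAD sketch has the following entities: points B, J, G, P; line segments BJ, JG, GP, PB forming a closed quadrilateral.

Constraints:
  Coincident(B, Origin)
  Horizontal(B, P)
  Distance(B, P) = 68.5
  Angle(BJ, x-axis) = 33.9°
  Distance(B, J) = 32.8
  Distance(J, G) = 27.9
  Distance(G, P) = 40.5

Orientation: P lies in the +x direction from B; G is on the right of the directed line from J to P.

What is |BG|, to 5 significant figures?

30.662

Checks: |JG| = 27.90 ✓; |GP| = 40.50 ✓.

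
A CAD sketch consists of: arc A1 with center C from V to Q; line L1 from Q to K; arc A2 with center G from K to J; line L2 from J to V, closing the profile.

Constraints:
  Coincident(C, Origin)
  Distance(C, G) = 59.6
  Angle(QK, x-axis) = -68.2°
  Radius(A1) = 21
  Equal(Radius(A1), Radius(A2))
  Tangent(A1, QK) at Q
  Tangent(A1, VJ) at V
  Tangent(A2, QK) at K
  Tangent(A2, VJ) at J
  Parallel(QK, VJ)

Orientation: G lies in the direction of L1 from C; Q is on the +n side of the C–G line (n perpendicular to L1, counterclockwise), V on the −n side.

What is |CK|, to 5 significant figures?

63.191

The slot axis is L1's direction at -68.2°, so u = (cos -68.2°, sin -68.2°) = (0.37137, -0.92849) and n = (−sin -68.2°, cos -68.2°) = (0.92849, 0.37137). C is at the origin and G lies 59.6 along u from C, so G = 59.6·u = (22.134, -55.338). Tangency of A1 to both parallel lines with radius 21.0 puts Q and V at C ± 21.0·n: Q = (19.498, 7.7987), V = (-19.498, -7.7987). Equal radii place K and J the same way about G: K = G + 21.0·n = (41.632, -47.539), J = G − 21.0·n = (2.6353, -63.136). Then |CK| = |K − C| = 63.191.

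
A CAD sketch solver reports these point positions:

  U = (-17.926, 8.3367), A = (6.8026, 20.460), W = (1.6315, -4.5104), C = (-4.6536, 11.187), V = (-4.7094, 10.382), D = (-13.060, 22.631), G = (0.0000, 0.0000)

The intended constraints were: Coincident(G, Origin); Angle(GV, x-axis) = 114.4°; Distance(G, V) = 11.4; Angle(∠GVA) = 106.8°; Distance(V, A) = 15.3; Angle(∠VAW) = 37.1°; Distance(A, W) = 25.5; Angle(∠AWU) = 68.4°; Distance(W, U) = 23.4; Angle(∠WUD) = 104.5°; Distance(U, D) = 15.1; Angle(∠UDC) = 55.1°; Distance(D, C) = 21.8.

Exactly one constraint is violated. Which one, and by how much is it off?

Distance(D, C) = 21.8 — off by 7.60.

G = (0.00, 0.00) ✓; GV at 114.4° ✓; |GV| = 11.40 ✓; ∠GVA = 106.8° ✓; |VA| = 15.30 ✓; ∠VAW = 37.10° ✓; |AW| = 25.50 ✓; ∠AWU = 68.40° ✓; |WU| = 23.40 ✓; ∠WUD = 104.5° ✓; |UD| = 15.10 ✓; ∠UDC = 55.10° ✓; |DC| = 14.20 ✗.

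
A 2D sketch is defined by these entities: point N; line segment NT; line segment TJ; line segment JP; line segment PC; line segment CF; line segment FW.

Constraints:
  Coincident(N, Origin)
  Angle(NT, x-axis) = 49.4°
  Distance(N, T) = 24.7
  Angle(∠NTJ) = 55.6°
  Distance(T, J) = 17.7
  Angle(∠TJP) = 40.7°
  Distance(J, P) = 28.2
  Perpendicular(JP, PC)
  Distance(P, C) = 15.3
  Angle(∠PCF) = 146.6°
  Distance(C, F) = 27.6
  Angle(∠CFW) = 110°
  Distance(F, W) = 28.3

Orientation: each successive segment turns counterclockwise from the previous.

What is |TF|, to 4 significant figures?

26.80

N is at the origin; NT runs at 49.4° with length 24.7, so T = (16.07, 18.75). ∠NTJ = 55.6° gives TJ at 173.8° from the x-axis; with |TJ| = 17.7, J = (-1.522, 20.67). ∠TJP = 40.7° gives JP at -46.90° from the x-axis; with |JP| = 28.2, P = (17.75, 0.07501). The perpendicularity gives PC at right angles to JP, so PC runs at 43.10°; with |PC| = 15.3, C = (28.92, 10.53). ∠PCF = 146.6° gives CF at 76.50° from the x-axis; with |CF| = 27.6, F = (35.36, 37.37). Then |TF| = |F − T| = 26.80.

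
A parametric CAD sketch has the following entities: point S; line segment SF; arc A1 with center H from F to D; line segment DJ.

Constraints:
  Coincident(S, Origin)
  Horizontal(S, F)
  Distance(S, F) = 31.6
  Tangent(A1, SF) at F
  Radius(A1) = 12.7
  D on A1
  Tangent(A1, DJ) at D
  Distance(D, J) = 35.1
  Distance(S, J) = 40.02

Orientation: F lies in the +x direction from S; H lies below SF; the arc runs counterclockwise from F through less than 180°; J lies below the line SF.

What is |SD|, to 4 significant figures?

21.37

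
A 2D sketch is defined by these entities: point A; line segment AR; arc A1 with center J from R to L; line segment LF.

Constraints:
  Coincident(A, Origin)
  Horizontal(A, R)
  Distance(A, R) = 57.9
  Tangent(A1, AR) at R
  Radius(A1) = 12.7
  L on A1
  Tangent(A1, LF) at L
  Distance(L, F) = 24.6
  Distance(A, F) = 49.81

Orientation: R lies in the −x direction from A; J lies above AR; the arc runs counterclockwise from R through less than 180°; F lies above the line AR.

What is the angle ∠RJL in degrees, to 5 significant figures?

71.693°

Checks: |JL| = 12.70 ✓; ∠(JL, LF) = 90.00° ✓; |LF| = 24.60 ✓; |AF| = 49.81 ✓.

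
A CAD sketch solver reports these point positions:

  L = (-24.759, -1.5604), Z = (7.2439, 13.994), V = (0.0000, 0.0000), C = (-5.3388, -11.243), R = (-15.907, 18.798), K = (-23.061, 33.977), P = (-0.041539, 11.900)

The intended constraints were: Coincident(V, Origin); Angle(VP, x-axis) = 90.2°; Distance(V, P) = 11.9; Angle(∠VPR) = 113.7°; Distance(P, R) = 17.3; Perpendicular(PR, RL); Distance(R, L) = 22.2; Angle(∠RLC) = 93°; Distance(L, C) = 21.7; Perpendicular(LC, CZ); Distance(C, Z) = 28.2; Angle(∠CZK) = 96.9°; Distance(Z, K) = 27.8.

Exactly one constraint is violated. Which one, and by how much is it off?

Distance(Z, K) = 27.8 — off by 8.50.

V = (0.00, 0.00) ✓; VP at 90.20° ✓; |VP| = 11.90 ✓; ∠VPR = 113.7° ✓; |PR| = 17.30 ✓; ∠(PR, RL) = 90.00° ✓; |RL| = 22.20 ✓; ∠RLC = 93.00° ✓; |LC| = 21.70 ✓; ∠(LC, CZ) = 90.00° ✓; |CZ| = 28.20 ✓; ∠CZK = 96.90° ✓; |ZK| = 36.30 ✗.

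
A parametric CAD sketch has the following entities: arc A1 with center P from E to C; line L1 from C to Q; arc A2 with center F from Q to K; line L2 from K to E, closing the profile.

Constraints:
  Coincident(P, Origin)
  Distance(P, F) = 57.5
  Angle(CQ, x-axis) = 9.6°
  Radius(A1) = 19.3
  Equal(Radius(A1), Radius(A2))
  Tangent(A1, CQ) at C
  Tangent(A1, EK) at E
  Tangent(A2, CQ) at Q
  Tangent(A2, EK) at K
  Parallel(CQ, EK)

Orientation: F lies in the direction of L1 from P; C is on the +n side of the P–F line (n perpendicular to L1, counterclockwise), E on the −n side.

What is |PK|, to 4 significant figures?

60.65

The slot axis is L1's direction at 9.6°, so u = (cos 9.6°, sin 9.6°) = (0.9860, 0.1668) and n = (−sin 9.6°, cos 9.6°) = (-0.1668, 0.9860). P is at the origin and F lies 57.5 along u from P, so F = 57.5·u = (56.69, 9.589). Tangency of A1 to both parallel lines with radius 19.3 puts C and E at P ± 19.3·n: C = (-3.219, 19.03), E = (3.219, -19.03). Equal radii place Q and K the same way about F: Q = F + 19.3·n = (53.48, 28.62), K = F − 19.3·n = (59.91, -9.441). Then |PK| = |K − P| = 60.65.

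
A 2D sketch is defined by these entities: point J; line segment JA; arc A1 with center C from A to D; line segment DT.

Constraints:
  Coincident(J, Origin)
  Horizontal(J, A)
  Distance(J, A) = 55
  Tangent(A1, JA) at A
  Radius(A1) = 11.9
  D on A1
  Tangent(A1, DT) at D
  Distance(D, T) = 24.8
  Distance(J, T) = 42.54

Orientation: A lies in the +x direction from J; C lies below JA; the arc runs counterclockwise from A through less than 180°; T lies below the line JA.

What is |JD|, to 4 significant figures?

45.06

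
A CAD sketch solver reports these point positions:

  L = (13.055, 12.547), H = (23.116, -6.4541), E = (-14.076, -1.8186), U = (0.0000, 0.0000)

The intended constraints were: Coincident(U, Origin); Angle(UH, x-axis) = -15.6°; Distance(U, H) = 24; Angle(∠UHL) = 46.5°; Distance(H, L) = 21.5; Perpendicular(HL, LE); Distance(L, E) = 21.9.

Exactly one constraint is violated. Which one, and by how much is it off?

Distance(L, E) = 21.9 — off by 8.80.

U = (0.00, 0.00) ✓; UH at -15.60° ✓; |UH| = 24.00 ✓; ∠UHL = 46.50° ✓; |HL| = 21.50 ✓; ∠(HL, LE) = 90.00° ✓; |LE| = 30.70 ✗.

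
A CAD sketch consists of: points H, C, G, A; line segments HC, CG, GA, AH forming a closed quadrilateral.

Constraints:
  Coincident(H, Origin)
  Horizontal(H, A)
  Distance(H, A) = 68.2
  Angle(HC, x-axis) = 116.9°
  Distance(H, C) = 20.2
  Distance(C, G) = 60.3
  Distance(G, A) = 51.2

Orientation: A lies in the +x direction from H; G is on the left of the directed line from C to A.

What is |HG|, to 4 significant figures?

63.64

H is at the origin; H and A share the same y with |HA| = 68.2 and A in +x, so A = (68.2, 0). HC runs at 116.9° with |HC| = 20.2, so C = (-9.139, 18.01). G is determined by |CG| = 60.3 and |GA| = 51.2 together: it lies at the intersection of circle(C, 60.3) and circle(A, 51.2). With |CA| = 79.41, the foot of the radical line on CA is 46.09 from C and the perpendicular offset is √(60.3² − 46.09²) = 38.88. Taking the left-of-CA solution: G = (44.57, 45.42).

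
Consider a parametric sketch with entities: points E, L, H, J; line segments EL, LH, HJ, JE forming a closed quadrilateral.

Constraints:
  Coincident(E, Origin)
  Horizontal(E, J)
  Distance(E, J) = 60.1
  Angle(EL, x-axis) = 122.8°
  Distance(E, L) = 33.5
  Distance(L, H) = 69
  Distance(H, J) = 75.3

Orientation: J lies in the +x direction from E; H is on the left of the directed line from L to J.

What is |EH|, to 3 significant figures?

79.7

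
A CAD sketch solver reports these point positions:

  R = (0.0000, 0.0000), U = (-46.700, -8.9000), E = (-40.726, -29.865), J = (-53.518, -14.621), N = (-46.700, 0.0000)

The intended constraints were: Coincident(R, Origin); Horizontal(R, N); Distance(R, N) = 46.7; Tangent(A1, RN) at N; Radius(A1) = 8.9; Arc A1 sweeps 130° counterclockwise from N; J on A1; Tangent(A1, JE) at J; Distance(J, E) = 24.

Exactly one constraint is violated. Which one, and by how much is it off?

Distance(J, E) = 24 — off by 4.10.

R = (0.00, 0.00) ✓; R.y = 0.00, N.y = 0.00 ✓; |RN| = 46.70 ✓; ∠(UN, NR) = 90.00° ✓; |UN| = 8.900 ✓; bearing(U→J) − bearing(U→N) = 130.0° ✓; |UJ| = 8.900 ✓; ∠(UJ, JE) = 90.00° ✓; |JE| = 19.90 ✗.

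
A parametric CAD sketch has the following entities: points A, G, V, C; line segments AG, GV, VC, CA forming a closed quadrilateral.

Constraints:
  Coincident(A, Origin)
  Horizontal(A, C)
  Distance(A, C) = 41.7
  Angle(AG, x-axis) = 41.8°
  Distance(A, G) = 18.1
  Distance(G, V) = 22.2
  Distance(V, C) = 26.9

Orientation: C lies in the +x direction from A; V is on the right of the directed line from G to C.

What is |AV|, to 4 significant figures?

19.41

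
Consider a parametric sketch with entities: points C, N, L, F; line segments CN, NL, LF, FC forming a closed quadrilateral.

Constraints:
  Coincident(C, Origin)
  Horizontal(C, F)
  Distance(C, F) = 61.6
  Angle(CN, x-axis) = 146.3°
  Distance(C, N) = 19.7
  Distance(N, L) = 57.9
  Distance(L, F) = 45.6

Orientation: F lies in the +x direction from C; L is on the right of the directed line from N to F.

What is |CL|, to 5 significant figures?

38.584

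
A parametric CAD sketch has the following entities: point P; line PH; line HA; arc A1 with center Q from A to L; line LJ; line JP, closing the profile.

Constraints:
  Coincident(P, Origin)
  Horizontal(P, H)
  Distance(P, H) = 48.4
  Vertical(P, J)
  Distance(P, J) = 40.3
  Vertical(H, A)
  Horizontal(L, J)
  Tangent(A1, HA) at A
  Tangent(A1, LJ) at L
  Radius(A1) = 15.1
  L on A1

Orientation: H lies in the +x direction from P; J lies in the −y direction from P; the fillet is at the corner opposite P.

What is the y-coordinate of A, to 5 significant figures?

-25.200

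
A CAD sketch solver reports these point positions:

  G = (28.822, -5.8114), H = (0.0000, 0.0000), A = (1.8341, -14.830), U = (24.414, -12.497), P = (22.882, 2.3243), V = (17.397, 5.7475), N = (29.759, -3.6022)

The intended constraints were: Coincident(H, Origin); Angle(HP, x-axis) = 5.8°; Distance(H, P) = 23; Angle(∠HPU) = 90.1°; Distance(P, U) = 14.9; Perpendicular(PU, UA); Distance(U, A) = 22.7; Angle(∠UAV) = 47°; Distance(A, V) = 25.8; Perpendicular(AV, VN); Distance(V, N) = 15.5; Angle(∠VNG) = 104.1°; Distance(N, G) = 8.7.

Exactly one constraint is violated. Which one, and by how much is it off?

Distance(N, G) = 8.7 — off by 6.30.

H = (0.00, 0.00) ✓; HP at 5.800° ✓; |HP| = 23.00 ✓; ∠HPU = 90.10° ✓; |PU| = 14.90 ✓; ∠(PU, UA) = 90.00° ✓; |UA| = 22.70 ✓; ∠UAV = 47.00° ✓; |AV| = 25.80 ✓; ∠(AV, VN) = 90.00° ✓; |VN| = 15.50 ✓; ∠VNG = 104.1° ✓; |NG| = 2.400 ✗.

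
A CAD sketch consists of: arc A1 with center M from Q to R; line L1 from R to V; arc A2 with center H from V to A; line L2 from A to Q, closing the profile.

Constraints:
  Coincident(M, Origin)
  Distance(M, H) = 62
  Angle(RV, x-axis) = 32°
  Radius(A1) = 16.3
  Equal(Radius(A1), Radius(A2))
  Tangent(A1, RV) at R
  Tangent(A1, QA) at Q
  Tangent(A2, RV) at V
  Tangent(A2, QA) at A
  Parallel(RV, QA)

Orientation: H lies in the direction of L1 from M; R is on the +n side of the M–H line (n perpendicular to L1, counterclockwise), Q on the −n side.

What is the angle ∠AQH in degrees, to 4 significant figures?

14.73°

The slot axis is L1's direction at 32.0°, so u = (cos 32.0°, sin 32.0°) = (0.8480, 0.5299) and n = (−sin 32.0°, cos 32.0°) = (-0.5299, 0.8480). M is at the origin and H lies 62.0 along u from M, so H = 62.0·u = (52.58, 32.85). Tangency of A1 to both parallel lines with radius 16.3 puts R and Q at M ± 16.3·n: R = (-8.638, 13.82), Q = (8.638, -13.82). Equal radii place V and A the same way about H: V = H + 16.3·n = (43.94, 46.68), A = H − 16.3·n = (61.22, 19.03). Then cos ∠AQH = QA·QH / (|QA||QH|), giving 14.73°.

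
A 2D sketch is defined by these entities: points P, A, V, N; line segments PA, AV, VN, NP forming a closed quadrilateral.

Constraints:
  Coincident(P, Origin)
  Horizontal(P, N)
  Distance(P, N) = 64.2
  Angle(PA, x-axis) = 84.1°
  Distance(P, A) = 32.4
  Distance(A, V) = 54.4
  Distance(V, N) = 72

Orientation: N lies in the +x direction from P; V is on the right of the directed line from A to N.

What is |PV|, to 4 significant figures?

22.07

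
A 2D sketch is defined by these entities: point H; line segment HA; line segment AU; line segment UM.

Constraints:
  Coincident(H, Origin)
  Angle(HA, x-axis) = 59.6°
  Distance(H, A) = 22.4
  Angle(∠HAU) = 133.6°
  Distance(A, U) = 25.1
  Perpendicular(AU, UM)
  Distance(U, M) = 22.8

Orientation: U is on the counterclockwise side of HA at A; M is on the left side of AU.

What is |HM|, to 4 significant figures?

41.08

H is at the origin; HA runs at 59.6° with length 22.4, so A = 22.4·(cos 59.6°, sin 59.6°) = (11.34, 19.32). ∠HAU = 133.6°, so AU runs at 59.6° + (180° − 133.6°) = 106.0° from the x-axis; with |AU| = 25.1, U = A + 25.1·(cos 106.0°, sin 106.0°) = (4.417, 43.45). AU is perpendicular to UM; with |UM| = 22.8 on the left of AU, M = U + 22.8·(-0.9613, -0.2756) = (-17.50, 37.16). Then |HM| = |M − H| = 41.08.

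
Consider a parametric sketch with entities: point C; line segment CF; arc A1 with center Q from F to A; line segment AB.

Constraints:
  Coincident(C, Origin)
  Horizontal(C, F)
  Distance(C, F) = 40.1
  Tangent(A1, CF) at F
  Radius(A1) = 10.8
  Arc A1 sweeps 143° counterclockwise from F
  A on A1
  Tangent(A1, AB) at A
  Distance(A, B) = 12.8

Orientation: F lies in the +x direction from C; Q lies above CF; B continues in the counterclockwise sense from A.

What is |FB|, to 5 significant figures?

27.383

On A1, F sits at bearing -90° from Q; a 143° counterclockwise sweep puts A at bearing 53°, so A = Q + 10.8·(cos 53°, sin 53°) = (46.600, 19.425). The tangent condition forces QA to be normal to AB, so AB runs along (−sin 53°, cos 53°); with |AB| = 12.8, B = (36.377, 27.128). Then |FB| = |B − F| = 27.383.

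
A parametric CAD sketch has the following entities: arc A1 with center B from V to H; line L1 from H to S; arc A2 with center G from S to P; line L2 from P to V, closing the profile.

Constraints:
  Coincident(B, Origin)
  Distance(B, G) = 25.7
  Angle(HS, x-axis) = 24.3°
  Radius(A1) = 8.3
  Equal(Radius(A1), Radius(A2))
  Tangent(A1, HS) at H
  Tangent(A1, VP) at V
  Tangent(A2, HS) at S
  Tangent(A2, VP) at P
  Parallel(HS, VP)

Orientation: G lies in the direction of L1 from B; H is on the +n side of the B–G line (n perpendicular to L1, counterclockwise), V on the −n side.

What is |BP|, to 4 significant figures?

27.01

The slot axis is L1's direction at 24.3°, so u = (cos 24.3°, sin 24.3°) = (0.9114, 0.4115) and n = (−sin 24.3°, cos 24.3°) = (-0.4115, 0.9114). B is at the origin and G lies 25.7 along u from B, so G = 25.7·u = (23.42, 10.58). Tangency of A1 to both parallel lines with radius 8.3 puts H and V at B ± 8.3·n: H = (-3.416, 7.565), V = (3.416, -7.565). Equal radii place S and P the same way about G: S = G + 8.3·n = (20.01, 18.14), P = G − 8.3·n = (26.84, 3.011). Then |BP| = |P − B| = 27.01.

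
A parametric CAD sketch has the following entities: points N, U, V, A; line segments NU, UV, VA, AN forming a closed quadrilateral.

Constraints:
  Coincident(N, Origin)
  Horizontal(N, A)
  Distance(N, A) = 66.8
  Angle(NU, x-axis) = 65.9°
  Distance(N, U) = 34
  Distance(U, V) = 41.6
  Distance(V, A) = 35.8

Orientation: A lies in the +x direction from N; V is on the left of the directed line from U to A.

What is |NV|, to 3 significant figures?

64.9

N is at the origin; N and A share the same y with |NA| = 66.8 and A in +x, so A = (66.8, 0). NU runs at 65.9° with |NU| = 34.0, so U = (13.9, 31.0). V is determined by |UV| = 41.6 and |VA| = 35.8 together: it lies at the intersection of circle(U, 41.6) and circle(A, 35.8). With |UA| = 61.3, the foot of the radical line on UA is 34.3 from U and the perpendicular offset is √(41.6² − 34.3²) = 23.5. Taking the left-of-UA solution: V = (55.4, 33.9).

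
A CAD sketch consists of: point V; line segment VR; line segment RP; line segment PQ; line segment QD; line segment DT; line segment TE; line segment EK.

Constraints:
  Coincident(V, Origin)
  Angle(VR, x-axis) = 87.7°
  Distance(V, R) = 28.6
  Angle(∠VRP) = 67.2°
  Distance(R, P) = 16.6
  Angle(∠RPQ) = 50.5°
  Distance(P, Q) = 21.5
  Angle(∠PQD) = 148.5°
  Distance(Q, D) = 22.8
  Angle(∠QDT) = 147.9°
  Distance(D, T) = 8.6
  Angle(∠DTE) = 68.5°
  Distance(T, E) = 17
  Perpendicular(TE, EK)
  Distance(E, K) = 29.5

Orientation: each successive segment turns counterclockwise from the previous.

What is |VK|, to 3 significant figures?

4.43

V is at the origin; VR runs at 87.7° with length 28.6, so R = (1.15, 28.6). ∠VRP = 67.2° gives RP at -160° from the x-axis; with |RP| = 16.6, P = (-14.4, 22.8). ∠RPQ = 50.5° gives PQ at -30.0° from the x-axis; with |PQ| = 21.5, Q = (4.22, 12.0). ∠PQD = 148.5° gives QD at 1.50° from the x-axis; with |QD| = 22.8, D = (27.0, 12.6). ∠QDT = 147.9° gives DT at 33.6° from the x-axis; with |DT| = 8.6, T = (34.2, 17.4). ∠DTE = 68.5° gives TE at 145° from the x-axis; with |TE| = 17.0, E = (20.2, 27.1). TE is perpendicular to EK, so EK runs at -125°; with |EK| = 29.5, K = (3.35, 2.90). Then |VK| = |K − V| = 4.43.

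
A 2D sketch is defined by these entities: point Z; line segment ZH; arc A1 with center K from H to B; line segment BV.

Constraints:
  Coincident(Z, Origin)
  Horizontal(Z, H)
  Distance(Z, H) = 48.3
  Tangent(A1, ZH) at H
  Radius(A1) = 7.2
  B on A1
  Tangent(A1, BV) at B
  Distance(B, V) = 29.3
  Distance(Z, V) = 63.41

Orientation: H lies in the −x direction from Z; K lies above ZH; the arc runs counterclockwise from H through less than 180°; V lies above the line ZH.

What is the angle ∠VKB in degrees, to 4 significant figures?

76.19°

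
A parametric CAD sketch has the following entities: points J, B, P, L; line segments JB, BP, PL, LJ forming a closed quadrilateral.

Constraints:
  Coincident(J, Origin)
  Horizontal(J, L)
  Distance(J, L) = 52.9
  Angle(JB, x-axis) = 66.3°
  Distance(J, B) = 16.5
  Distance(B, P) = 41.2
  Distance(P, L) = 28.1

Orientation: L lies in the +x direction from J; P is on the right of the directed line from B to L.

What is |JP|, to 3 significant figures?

36.0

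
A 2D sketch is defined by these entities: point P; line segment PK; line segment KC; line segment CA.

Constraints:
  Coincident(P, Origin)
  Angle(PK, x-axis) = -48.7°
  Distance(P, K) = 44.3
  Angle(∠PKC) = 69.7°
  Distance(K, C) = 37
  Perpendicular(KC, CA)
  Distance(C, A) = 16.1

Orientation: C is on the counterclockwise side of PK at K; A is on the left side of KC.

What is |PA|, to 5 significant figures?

33.399

P is at the origin; PK runs at -48.7° with length 44.3, so K = 44.3·(cos -48.7°, sin -48.7°) = (29.238, -33.281). ∠PKC = 69.7°, so KC runs at -48.7° + (180° − 69.7°) = 61.600° from the x-axis; with |KC| = 37.0, C = K + 37.0·(cos 61.600°, sin 61.600°) = (46.836, -0.73400). KC ⟂ CA; with |CA| = 16.1 on the left of KC, A = C + 16.1·(-0.87965, 0.47562) = (32.674, 6.9235). Then |PA| = |A − P| = 33.399.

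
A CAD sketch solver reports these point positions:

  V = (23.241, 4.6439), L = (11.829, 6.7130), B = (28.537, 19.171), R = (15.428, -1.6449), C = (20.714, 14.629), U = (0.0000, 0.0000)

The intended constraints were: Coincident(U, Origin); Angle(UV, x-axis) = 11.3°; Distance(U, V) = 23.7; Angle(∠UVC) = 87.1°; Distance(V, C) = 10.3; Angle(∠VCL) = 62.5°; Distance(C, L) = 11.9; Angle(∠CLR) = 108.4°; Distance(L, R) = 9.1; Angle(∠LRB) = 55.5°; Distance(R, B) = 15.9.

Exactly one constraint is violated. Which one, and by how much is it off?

Distance(R, B) = 15.9 — off by 8.70.

U = (0.00, 0.00) ✓; UV at 11.30° ✓; |UV| = 23.70 ✓; ∠UVC = 87.10° ✓; |VC| = 10.30 ✓; ∠VCL = 62.50° ✓; |CL| = 11.90 ✓; ∠CLR = 108.4° ✓; |LR| = 9.100 ✓; ∠LRB = 55.50° ✓; |RB| = 24.60 ✗.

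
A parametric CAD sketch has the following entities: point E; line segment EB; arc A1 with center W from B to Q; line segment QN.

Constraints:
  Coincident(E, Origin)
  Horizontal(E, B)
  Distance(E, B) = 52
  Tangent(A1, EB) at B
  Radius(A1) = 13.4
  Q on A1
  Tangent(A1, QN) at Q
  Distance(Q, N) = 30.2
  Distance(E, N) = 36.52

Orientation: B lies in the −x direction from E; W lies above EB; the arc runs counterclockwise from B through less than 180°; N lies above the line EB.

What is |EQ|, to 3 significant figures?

41.8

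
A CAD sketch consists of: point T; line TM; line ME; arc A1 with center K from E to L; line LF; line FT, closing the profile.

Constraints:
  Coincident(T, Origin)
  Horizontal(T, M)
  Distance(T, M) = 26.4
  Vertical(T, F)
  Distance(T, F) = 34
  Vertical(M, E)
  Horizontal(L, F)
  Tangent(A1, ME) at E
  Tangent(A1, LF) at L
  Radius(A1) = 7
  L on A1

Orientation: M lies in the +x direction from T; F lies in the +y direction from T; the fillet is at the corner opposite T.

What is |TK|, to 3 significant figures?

33.2

T is at the origin; T and M share the same y with |TM| = 26.4 and M on the +x side, so M = (26.4, 0.00). T and F share the same x with |TF| = 34.0 and F on the +y side, so F = (0.00, 34.0). The virtual corner opposite T is at (26.4, 34.0). Tangency of A1 to ME means the radius KE is perpendicular to ME and the tangent condition forces KL to be normal to LF, with radius 7.0, so the center K sits 7.0 in from both sides at K = (19.4, 27.0). Then |TK| = |K − T| = 33.2.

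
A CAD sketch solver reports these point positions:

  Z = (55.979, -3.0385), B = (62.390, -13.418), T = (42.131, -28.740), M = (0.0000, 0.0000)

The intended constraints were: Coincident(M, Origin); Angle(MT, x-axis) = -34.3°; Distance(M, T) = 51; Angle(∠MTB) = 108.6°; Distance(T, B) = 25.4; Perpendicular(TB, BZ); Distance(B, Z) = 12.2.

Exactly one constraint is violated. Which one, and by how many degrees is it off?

Perpendicular(TB, BZ) — off by 5.40°.

M = (0.00, 0.00) ✓; MT at -34.30° ✓; |MT| = 51.00 ✓; ∠MTB = 108.6° ✓; |TB| = 25.40 ✓; ∠(TB, BZ) = 84.60° ✗; |BZ| = 12.20 ✓.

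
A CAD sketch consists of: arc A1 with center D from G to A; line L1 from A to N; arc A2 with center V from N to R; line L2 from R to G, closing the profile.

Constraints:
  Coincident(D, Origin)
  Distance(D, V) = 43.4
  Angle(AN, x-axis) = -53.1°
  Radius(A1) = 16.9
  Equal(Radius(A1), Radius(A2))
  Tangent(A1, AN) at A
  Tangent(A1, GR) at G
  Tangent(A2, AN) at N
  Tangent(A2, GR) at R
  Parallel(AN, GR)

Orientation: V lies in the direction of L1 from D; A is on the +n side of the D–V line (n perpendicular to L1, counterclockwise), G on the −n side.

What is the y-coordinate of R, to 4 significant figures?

-44.85

Tangency of A1 to both parallel lines with radius 16.9 puts A and G at D ± 16.9·n: A = (13.51, 10.15), G = (-13.51, -10.15). Equal radii place N and R the same way about V: N = V + 16.9·n = (39.57, -24.56), R = V − 16.9·n = (12.54, -44.85). So R.y = -44.85.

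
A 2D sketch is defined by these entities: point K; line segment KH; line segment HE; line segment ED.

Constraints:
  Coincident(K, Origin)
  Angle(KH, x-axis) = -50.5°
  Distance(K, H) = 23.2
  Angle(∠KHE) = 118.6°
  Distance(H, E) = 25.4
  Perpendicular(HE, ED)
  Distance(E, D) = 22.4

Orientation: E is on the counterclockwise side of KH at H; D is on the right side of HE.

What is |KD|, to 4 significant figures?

56.23

K is at the origin; KH runs at -50.5° with length 23.2, so H = 23.2·(cos -50.5°, sin -50.5°) = (14.76, -17.90). ∠KHE = 118.6°, so HE runs at -50.5° + (180° − 118.6°) = 10.90° from the x-axis; with |HE| = 25.4, E = H + 25.4·(cos 10.90°, sin 10.90°) = (39.70, -13.10). HE ⟂ ED; with |ED| = 22.4 on the right of HE, D = E + 22.4·(0.1891, -0.9820) = (43.93, -35.09). Then |KD| = |D − K| = 56.23.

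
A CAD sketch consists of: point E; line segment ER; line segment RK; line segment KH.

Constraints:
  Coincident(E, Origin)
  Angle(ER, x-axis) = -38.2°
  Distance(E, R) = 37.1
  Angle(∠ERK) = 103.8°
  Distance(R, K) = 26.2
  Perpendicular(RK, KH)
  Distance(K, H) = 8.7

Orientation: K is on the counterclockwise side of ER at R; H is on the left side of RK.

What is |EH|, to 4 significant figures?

44.44

E is at the origin; ER runs at -38.2° with length 37.1, so R = 37.1·(cos -38.2°, sin -38.2°) = (29.16, -22.94). ∠ERK = 103.8°, so RK runs at -38.2° + (180° − 103.8°) = 38.00° from the x-axis; with |RK| = 26.2, K = R + 26.2·(cos 38.00°, sin 38.00°) = (49.80, -6.813). RK ⟂ KH; with |KH| = 8.7 on the left of RK, H = K + 8.7·(-0.6157, 0.7880) = (44.44, 0.04307). Then |EH| = |H − E| = 44.44.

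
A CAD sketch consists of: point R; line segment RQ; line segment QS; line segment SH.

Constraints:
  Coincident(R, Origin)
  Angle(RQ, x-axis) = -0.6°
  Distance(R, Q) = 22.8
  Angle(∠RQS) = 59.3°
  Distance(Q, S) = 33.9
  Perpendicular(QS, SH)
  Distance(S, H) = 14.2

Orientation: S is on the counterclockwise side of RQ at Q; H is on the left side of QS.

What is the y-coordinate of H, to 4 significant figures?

21.97

R is at the origin; RQ runs at -0.6° with length 22.8, so Q = 22.8·(cos -0.6°, sin -0.6°) = (22.80, -0.2388). ∠RQS = 59.3°, so QS runs at -0.6° + (180° − 59.3°) = 120.1° from the x-axis; with |QS| = 33.9, S = Q + 33.9·(cos 120.1°, sin 120.1°) = (5.798, 29.09). QS is perpendicular to SH; with |SH| = 14.2 on the left of QS, H = S + 14.2·(-0.8652, -0.5015) = (-6.488, 21.97). So H.y = 21.97.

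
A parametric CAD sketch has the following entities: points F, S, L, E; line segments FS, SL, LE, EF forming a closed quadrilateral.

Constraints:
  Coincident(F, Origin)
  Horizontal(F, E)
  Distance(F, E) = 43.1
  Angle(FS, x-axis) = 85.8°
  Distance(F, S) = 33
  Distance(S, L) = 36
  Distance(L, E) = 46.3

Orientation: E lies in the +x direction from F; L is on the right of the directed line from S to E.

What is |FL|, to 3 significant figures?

4.10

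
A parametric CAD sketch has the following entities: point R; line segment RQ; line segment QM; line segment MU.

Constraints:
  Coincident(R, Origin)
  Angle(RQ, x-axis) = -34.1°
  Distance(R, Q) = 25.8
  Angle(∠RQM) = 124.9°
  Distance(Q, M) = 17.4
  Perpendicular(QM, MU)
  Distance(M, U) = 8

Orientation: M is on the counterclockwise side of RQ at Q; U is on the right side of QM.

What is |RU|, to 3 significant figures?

43.4

∠RQM = 124.9°, so QM runs at -34.1° + (180° − 124.9°) = 21.0° from the x-axis; with |QM| = 17.4, M = Q + 17.4·(cos 21.0°, sin 21.0°) = (37.6, -8.23). QM is perpendicular to MU; with |MU| = 8.0 on the right of QM, U = M + 8.0·(0.358, -0.934) = (40.5, -15.7). Then |RU| = |U − R| = 43.4.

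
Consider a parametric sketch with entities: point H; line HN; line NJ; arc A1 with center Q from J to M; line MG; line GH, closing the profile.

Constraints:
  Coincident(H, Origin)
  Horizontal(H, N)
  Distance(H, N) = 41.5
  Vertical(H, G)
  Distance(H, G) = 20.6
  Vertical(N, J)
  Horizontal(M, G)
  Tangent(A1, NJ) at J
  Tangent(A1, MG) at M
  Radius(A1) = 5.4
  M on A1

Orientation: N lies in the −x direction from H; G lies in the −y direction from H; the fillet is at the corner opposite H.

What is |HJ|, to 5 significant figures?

44.196

H is at the origin; H and N share the same y with |HN| = 41.5 and N on the −x side, so N = (-41.500, 0.0000). H and G share the same x with |HG| = 20.6 and G on the −y side, so G = (0.0000, -20.600). The virtual corner opposite H is at (-41.500, -20.600). The tangent condition forces QJ to be normal to NJ and since A1 is tangent to MG there, QM ⟂ MG, with radius 5.4, so the center Q sits 5.4 in from both sides at Q = (-36.100, -15.200). That places the tangent points at J = (-41.500, -15.200) on NJ and M = (-36.100, -20.600) on MG. Then |HJ| = |J − H| = 44.196.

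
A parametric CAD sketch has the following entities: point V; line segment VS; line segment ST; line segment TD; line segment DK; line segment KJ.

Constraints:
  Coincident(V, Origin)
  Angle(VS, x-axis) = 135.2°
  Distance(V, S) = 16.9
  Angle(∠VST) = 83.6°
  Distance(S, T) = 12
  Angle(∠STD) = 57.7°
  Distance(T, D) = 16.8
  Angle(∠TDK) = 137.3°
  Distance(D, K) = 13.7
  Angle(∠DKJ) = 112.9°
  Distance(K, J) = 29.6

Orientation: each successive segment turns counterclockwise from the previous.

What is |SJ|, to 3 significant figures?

28.9

V is at the origin; VS runs at 135.2° with length 16.9, so S = (-12.0, 11.9). ∠VST = 83.6° gives ST at -128° from the x-axis; with |ST| = 12.0, T = (-19.4, 2.50). ∠STD = 57.7° gives TD at -6.10° from the x-axis; with |TD| = 16.8, D = (-2.74, 0.719). ∠TDK = 137.3° gives DK at 36.6° from the x-axis; with |DK| = 13.7, K = (8.26, 8.89). ∠DKJ = 112.9° gives KJ at 104° from the x-axis; with |KJ| = 29.6, J = (1.25, 37.6). Then |SJ| = |J − S| = 28.9.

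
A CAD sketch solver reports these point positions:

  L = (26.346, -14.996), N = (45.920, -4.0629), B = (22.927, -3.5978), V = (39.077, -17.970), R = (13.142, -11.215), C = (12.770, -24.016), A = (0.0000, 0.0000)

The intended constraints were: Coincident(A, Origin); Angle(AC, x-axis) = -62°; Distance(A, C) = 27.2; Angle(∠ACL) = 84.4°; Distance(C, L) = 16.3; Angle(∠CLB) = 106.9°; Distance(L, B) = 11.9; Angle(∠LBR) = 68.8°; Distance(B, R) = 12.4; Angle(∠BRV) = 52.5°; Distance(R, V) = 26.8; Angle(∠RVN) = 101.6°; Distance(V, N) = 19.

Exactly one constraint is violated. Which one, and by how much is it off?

Distance(V, N) = 19 — off by 3.50.

A = (0.00, 0.00) ✓; AC at -62.00° ✓; |AC| = 27.20 ✓; ∠ACL = 84.40° ✓; |CL| = 16.30 ✓; ∠CLB = 106.9° ✓; |LB| = 11.90 ✓; ∠LBR = 68.80° ✓; |BR| = 12.40 ✓; ∠BRV = 52.50° ✓; |RV| = 26.80 ✓; ∠RVN = 101.6° ✓; |VN| = 15.50 ✗.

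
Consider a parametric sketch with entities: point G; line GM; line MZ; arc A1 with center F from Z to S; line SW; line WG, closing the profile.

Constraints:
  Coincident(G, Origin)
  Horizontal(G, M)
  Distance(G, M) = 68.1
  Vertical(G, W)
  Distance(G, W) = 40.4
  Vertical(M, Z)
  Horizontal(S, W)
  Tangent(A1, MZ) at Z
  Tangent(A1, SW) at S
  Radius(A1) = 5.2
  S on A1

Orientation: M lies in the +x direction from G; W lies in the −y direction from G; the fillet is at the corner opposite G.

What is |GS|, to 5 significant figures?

74.757

The virtual corner opposite G is at (68.100, -40.400). Since A1 is tangent to MZ there, FZ ⟂ MZ and A1 meets SW tangentially, so FS is at right angles to SW, with radius 5.2, so the center F sits 5.2 in from both sides at F = (62.900, -35.200). That places the tangent points at Z = (68.100, -35.200) on MZ and S = (62.900, -40.400) on SW. Then |GS| = |S − G| = 74.757.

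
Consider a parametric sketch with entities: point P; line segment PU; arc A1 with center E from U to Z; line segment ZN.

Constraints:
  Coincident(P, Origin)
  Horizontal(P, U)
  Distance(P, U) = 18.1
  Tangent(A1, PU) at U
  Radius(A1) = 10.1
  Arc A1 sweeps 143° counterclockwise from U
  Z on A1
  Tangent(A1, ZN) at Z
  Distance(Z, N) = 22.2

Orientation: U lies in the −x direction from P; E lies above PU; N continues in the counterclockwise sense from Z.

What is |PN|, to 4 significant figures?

43.35

P is at the origin; P and U share the same y with |PU| = 18.1 and U on the −x side, so U = (-18.10, 0.000). Since A1 is tangent to PU there, EU ⟂ PU, so E = U + (0, 10.1) = (-18.10, 10.10). On A1, U sits at bearing -90° from E; a 143° counterclockwise sweep puts Z at bearing 53°, so Z = E + 10.1·(cos 53°, sin 53°) = (-12.02, 18.17). The tangent condition forces EZ to be normal to ZN, so ZN runs along (−sin 53°, cos 53°); with |ZN| = 22.2, N = (-29.75, 31.53). Then |PN| = |N − P| = 43.35.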